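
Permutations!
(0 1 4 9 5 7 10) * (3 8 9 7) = [1, 4, 2, 8, 7, 3, 6, 10, 9, 5, 0] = (0 1 4 7 10)(3 8 9 5)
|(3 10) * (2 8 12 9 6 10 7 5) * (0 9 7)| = |(0 9 6 10 3)(2 8 12 7 5)| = 5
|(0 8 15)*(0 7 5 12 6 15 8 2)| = |(0 2)(5 12 6 15 7)| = 10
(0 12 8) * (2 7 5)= [12, 1, 7, 3, 4, 2, 6, 5, 0, 9, 10, 11, 8]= (0 12 8)(2 7 5)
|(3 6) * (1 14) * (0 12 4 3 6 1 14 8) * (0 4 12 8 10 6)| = 7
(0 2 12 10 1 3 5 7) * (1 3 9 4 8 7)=(0 2 12 10 3 5 1 9 4 8 7)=[2, 9, 12, 5, 8, 1, 6, 0, 7, 4, 3, 11, 10]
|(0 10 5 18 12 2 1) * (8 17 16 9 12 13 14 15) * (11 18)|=|(0 10 5 11 18 13 14 15 8 17 16 9 12 2 1)|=15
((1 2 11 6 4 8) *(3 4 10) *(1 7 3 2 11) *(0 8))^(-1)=(0 4 3 7 8)(1 2 10 6 11)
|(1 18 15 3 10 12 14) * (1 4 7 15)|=14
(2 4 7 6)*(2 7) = (2 4)(6 7) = [0, 1, 4, 3, 2, 5, 7, 6]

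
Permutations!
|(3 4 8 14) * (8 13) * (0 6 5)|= |(0 6 5)(3 4 13 8 14)|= 15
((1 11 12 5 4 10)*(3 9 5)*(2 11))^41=(1 9 2 5 11 4 12 10 3)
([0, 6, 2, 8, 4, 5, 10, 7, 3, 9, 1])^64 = [0, 6, 2, 3, 4, 5, 10, 7, 8, 9, 1]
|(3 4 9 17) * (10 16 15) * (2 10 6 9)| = 9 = |(2 10 16 15 6 9 17 3 4)|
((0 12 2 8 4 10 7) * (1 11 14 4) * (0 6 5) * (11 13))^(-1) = ((0 12 2 8 1 13 11 14 4 10 7 6 5))^(-1) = (0 5 6 7 10 4 14 11 13 1 8 2 12)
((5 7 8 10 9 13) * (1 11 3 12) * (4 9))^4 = (4 7 9 8 13 10 5)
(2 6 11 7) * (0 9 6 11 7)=(0 9 6 7 2 11)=[9, 1, 11, 3, 4, 5, 7, 2, 8, 6, 10, 0]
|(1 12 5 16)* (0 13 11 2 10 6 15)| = 28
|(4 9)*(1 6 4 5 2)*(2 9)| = |(1 6 4 2)(5 9)| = 4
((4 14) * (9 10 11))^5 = (4 14)(9 11 10)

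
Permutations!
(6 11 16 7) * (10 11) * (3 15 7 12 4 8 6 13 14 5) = (3 15 7 13 14 5)(4 8 6 10 11 16 12) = [0, 1, 2, 15, 8, 3, 10, 13, 6, 9, 11, 16, 4, 14, 5, 7, 12]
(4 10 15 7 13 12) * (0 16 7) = [16, 1, 2, 3, 10, 5, 6, 13, 8, 9, 15, 11, 4, 12, 14, 0, 7] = (0 16 7 13 12 4 10 15)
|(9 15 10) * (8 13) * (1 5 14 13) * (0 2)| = |(0 2)(1 5 14 13 8)(9 15 10)| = 30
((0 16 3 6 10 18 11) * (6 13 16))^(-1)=(0 11 18 10 6)(3 16 13)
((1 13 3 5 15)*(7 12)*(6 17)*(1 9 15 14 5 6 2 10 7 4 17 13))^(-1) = (2 17 4 12 7 10)(3 13 6)(5 14)(9 15)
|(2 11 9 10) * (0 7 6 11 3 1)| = 9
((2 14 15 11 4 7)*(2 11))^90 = ((2 14 15)(4 7 11))^90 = (15)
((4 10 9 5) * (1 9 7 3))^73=((1 9 5 4 10 7 3))^73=(1 4 3 5 7 9 10)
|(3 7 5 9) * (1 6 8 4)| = |(1 6 8 4)(3 7 5 9)| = 4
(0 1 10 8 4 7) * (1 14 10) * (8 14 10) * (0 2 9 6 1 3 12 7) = (0 10 14 8 4)(1 3 12 7 2 9 6) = [10, 3, 9, 12, 0, 5, 1, 2, 4, 6, 14, 11, 7, 13, 8]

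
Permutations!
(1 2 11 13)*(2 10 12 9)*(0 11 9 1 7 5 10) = (0 11 13 7 5 10 12 1)(2 9) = [11, 0, 9, 3, 4, 10, 6, 5, 8, 2, 12, 13, 1, 7]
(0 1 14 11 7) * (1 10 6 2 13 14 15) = (0 10 6 2 13 14 11 7)(1 15) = [10, 15, 13, 3, 4, 5, 2, 0, 8, 9, 6, 7, 12, 14, 11, 1]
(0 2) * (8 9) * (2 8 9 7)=(9)(0 8 7 2)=[8, 1, 0, 3, 4, 5, 6, 2, 7, 9]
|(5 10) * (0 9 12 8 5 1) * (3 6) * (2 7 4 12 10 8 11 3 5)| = 36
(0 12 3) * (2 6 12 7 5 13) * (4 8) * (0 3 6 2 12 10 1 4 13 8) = [7, 4, 2, 3, 0, 8, 10, 5, 13, 9, 1, 11, 6, 12] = (0 7 5 8 13 12 6 10 1 4)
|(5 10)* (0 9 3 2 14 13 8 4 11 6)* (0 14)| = 12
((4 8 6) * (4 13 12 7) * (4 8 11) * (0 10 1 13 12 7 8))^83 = ((0 10 1 13 7)(4 11)(6 12 8))^83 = (0 13 10 7 1)(4 11)(6 8 12)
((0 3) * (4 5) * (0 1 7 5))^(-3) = ((0 3 1 7 5 4))^(-3) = (0 7)(1 4)(3 5)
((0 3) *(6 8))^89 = (0 3)(6 8)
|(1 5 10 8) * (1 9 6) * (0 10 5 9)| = |(0 10 8)(1 9 6)| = 3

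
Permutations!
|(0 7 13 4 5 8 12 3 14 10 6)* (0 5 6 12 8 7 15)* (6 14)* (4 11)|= 10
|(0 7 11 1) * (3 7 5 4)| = 7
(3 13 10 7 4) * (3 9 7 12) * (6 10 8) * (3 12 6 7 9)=[0, 1, 2, 13, 3, 5, 10, 4, 7, 9, 6, 11, 12, 8]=(3 13 8 7 4)(6 10)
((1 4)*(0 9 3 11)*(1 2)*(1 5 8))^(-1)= ((0 9 3 11)(1 4 2 5 8))^(-1)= (0 11 3 9)(1 8 5 2 4)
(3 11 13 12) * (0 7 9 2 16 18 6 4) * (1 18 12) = (0 7 9 2 16 12 3 11 13 1 18 6 4) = [7, 18, 16, 11, 0, 5, 4, 9, 8, 2, 10, 13, 3, 1, 14, 15, 12, 17, 6]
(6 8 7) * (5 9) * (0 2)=[2, 1, 0, 3, 4, 9, 8, 6, 7, 5]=(0 2)(5 9)(6 8 7)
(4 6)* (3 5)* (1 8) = (1 8)(3 5)(4 6) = [0, 8, 2, 5, 6, 3, 4, 7, 1]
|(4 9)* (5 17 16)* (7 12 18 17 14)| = 14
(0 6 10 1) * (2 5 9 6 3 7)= (0 3 7 2 5 9 6 10 1)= [3, 0, 5, 7, 4, 9, 10, 2, 8, 6, 1]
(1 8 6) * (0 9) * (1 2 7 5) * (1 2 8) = (0 9)(2 7 5)(6 8) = [9, 1, 7, 3, 4, 2, 8, 5, 6, 0]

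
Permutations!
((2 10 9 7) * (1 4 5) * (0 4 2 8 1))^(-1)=((0 4 5)(1 2 10 9 7 8))^(-1)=(0 5 4)(1 8 7 9 10 2)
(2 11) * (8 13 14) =(2 11)(8 13 14) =[0, 1, 11, 3, 4, 5, 6, 7, 13, 9, 10, 2, 12, 14, 8]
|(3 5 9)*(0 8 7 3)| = 6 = |(0 8 7 3 5 9)|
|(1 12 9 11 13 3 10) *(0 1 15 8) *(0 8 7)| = |(0 1 12 9 11 13 3 10 15 7)| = 10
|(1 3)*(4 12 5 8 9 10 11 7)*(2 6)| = 8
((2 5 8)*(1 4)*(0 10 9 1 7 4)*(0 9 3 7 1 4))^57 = (0 10 3 7)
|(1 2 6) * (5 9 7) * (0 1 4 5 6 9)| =8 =|(0 1 2 9 7 6 4 5)|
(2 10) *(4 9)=(2 10)(4 9)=[0, 1, 10, 3, 9, 5, 6, 7, 8, 4, 2]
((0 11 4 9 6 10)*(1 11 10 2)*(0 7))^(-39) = ((0 10 7)(1 11 4 9 6 2))^(-39) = (1 9)(2 4)(6 11)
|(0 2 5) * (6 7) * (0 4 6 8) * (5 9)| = 8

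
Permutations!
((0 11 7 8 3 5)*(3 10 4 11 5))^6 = ((0 5)(4 11 7 8 10))^6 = (4 11 7 8 10)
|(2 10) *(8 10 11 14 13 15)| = 7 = |(2 11 14 13 15 8 10)|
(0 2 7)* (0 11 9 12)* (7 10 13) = (0 2 10 13 7 11 9 12) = [2, 1, 10, 3, 4, 5, 6, 11, 8, 12, 13, 9, 0, 7]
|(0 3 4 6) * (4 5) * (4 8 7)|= 7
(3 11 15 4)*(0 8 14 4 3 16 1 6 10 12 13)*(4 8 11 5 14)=(0 11 15 3 5 14 8 4 16 1 6 10 12 13)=[11, 6, 2, 5, 16, 14, 10, 7, 4, 9, 12, 15, 13, 0, 8, 3, 1]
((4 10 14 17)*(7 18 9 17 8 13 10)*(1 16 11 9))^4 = ((1 16 11 9 17 4 7 18)(8 13 10 14))^4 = (1 17)(4 16)(7 11)(9 18)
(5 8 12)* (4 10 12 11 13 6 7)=(4 10 12 5 8 11 13 6 7)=[0, 1, 2, 3, 10, 8, 7, 4, 11, 9, 12, 13, 5, 6]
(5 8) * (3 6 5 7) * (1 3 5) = (1 3 6)(5 8 7) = [0, 3, 2, 6, 4, 8, 1, 5, 7]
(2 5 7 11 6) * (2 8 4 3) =(2 5 7 11 6 8 4 3) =[0, 1, 5, 2, 3, 7, 8, 11, 4, 9, 10, 6]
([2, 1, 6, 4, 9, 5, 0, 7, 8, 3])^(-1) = (0 6 2)(3 9 4)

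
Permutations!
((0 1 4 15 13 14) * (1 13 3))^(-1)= (0 14 13)(1 3 15 4)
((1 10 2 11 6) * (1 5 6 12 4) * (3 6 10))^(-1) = (1 4 12 11 2 10 5 6 3)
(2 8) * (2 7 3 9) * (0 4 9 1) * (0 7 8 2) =(0 4 9)(1 7 3) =[4, 7, 2, 1, 9, 5, 6, 3, 8, 0]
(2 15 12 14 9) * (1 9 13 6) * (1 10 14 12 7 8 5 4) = (1 9 2 15 7 8 5 4)(6 10 14 13) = [0, 9, 15, 3, 1, 4, 10, 8, 5, 2, 14, 11, 12, 6, 13, 7]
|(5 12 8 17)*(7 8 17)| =6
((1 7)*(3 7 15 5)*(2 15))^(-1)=(1 7 3 5 15 2)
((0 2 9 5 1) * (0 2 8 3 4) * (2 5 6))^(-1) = (0 4 3 8)(1 5)(2 6 9)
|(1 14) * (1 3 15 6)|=5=|(1 14 3 15 6)|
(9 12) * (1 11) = (1 11)(9 12) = [0, 11, 2, 3, 4, 5, 6, 7, 8, 12, 10, 1, 9]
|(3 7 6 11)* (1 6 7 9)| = |(1 6 11 3 9)| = 5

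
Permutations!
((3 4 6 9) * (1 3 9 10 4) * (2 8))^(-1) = ((1 3)(2 8)(4 6 10))^(-1) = (1 3)(2 8)(4 10 6)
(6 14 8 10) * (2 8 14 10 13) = (14)(2 8 13)(6 10) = [0, 1, 8, 3, 4, 5, 10, 7, 13, 9, 6, 11, 12, 2, 14]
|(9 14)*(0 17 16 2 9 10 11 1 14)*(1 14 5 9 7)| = 24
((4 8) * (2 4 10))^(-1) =((2 4 8 10))^(-1) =(2 10 8 4)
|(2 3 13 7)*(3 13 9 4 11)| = 12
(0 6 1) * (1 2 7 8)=(0 6 2 7 8 1)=[6, 0, 7, 3, 4, 5, 2, 8, 1]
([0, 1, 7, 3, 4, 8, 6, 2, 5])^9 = [0, 1, 7, 3, 4, 8, 6, 2, 5]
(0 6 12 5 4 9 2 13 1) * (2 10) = (0 6 12 5 4 9 10 2 13 1) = [6, 0, 13, 3, 9, 4, 12, 7, 8, 10, 2, 11, 5, 1]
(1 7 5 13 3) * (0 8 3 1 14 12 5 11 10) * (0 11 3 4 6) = [8, 7, 2, 14, 6, 13, 0, 3, 4, 9, 11, 10, 5, 1, 12] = (0 8 4 6)(1 7 3 14 12 5 13)(10 11)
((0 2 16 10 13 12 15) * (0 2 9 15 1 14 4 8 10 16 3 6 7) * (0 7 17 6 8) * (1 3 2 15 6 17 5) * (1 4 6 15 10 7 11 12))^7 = ((17)(0 9 15 10 13 1 14 6 5 4)(3 8 7 11 12))^7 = (17)(0 6 13 9 5 1 15 4 14 10)(3 7 12 8 11)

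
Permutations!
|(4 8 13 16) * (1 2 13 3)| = 7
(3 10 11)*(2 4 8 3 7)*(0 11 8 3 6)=(0 11 7 2 4 3 10 8 6)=[11, 1, 4, 10, 3, 5, 0, 2, 6, 9, 8, 7]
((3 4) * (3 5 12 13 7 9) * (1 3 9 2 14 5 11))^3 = ((1 3 4 11)(2 14 5 12 13 7))^3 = (1 11 4 3)(2 12)(5 7)(13 14)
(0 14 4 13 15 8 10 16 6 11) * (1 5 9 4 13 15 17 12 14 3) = (0 3 1 5 9 4 15 8 10 16 6 11)(12 14 13 17) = [3, 5, 2, 1, 15, 9, 11, 7, 10, 4, 16, 0, 14, 17, 13, 8, 6, 12]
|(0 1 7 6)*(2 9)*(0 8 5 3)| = 14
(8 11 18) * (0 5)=(0 5)(8 11 18)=[5, 1, 2, 3, 4, 0, 6, 7, 11, 9, 10, 18, 12, 13, 14, 15, 16, 17, 8]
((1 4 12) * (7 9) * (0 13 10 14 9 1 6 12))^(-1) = ((0 13 10 14 9 7 1 4)(6 12))^(-1) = (0 4 1 7 9 14 10 13)(6 12)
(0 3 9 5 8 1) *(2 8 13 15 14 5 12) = (0 3 9 12 2 8 1)(5 13 15 14) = [3, 0, 8, 9, 4, 13, 6, 7, 1, 12, 10, 11, 2, 15, 5, 14]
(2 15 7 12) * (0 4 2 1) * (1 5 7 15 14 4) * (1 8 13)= (15)(0 8 13 1)(2 14 4)(5 7 12)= [8, 0, 14, 3, 2, 7, 6, 12, 13, 9, 10, 11, 5, 1, 4, 15]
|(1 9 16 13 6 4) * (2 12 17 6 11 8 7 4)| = |(1 9 16 13 11 8 7 4)(2 12 17 6)| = 8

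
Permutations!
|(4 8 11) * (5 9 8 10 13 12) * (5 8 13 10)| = |(4 5 9 13 12 8 11)| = 7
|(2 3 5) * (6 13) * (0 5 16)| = |(0 5 2 3 16)(6 13)| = 10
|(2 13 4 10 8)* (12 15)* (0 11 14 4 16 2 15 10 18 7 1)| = 84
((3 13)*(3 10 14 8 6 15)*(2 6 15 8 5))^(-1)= (2 5 14 10 13 3 15 8 6)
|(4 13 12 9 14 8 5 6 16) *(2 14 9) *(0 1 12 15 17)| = 13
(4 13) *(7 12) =(4 13)(7 12) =[0, 1, 2, 3, 13, 5, 6, 12, 8, 9, 10, 11, 7, 4]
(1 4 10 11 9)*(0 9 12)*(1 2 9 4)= (0 4 10 11 12)(2 9)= [4, 1, 9, 3, 10, 5, 6, 7, 8, 2, 11, 12, 0]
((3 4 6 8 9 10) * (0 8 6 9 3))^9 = ((0 8 3 4 9 10))^9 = (0 4)(3 10)(8 9)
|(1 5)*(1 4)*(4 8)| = |(1 5 8 4)| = 4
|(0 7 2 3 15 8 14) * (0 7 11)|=|(0 11)(2 3 15 8 14 7)|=6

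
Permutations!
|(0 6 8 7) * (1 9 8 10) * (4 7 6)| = |(0 4 7)(1 9 8 6 10)| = 15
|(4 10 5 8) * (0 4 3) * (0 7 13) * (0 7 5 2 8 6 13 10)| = 8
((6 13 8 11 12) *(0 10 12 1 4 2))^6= ((0 10 12 6 13 8 11 1 4 2))^6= (0 11 12 4 13)(1 6 2 8 10)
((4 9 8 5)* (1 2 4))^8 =(1 4 8)(2 9 5)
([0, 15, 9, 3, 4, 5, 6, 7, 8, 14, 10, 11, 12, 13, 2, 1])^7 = [0, 15, 9, 3, 4, 5, 6, 7, 8, 14, 10, 11, 12, 13, 2, 1]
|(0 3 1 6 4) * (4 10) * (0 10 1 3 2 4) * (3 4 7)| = 6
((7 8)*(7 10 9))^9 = ((7 8 10 9))^9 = (7 8 10 9)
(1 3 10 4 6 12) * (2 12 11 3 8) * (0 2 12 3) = (0 2 3 10 4 6 11)(1 8 12) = [2, 8, 3, 10, 6, 5, 11, 7, 12, 9, 4, 0, 1]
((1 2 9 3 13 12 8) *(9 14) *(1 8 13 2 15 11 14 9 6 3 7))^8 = (1 7 9 2 3 6 14 11 15) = ((1 15 11 14 6 3 2 9 7)(12 13))^8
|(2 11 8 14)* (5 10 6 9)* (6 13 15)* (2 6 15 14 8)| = |(15)(2 11)(5 10 13 14 6 9)| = 6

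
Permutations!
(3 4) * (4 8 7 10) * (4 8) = (3 4)(7 10 8) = [0, 1, 2, 4, 3, 5, 6, 10, 7, 9, 8]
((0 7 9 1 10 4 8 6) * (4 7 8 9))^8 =(0 6 8)(1 4 10 9 7)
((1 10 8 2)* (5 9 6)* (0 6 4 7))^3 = ((0 6 5 9 4 7)(1 10 8 2))^3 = (0 9)(1 2 8 10)(4 6)(5 7)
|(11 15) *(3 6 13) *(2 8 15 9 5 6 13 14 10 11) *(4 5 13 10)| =60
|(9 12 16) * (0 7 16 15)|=|(0 7 16 9 12 15)|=6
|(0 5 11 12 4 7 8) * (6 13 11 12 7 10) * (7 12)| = |(0 5 7 8)(4 10 6 13 11 12)| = 12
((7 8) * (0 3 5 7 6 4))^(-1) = (0 4 6 8 7 5 3)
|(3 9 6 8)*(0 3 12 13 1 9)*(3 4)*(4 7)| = 12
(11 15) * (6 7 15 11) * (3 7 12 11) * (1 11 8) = [0, 11, 2, 7, 4, 5, 12, 15, 1, 9, 10, 3, 8, 13, 14, 6] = (1 11 3 7 15 6 12 8)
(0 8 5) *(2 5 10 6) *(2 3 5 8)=(0 2 8 10 6 3 5)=[2, 1, 8, 5, 4, 0, 3, 7, 10, 9, 6]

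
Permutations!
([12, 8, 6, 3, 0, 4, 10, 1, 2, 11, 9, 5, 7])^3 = [1, 6, 9, 3, 7, 12, 11, 2, 10, 4, 5, 0, 8]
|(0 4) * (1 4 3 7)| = |(0 3 7 1 4)| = 5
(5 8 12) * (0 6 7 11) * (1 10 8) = (0 6 7 11)(1 10 8 12 5) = [6, 10, 2, 3, 4, 1, 7, 11, 12, 9, 8, 0, 5]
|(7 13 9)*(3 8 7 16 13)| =|(3 8 7)(9 16 13)| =3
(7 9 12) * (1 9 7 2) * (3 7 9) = (1 3 7 9 12 2) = [0, 3, 1, 7, 4, 5, 6, 9, 8, 12, 10, 11, 2]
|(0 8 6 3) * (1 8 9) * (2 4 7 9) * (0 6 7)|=12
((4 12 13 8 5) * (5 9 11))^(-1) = ((4 12 13 8 9 11 5))^(-1) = (4 5 11 9 8 13 12)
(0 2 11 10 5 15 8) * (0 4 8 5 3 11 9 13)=[2, 1, 9, 11, 8, 15, 6, 7, 4, 13, 3, 10, 12, 0, 14, 5]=(0 2 9 13)(3 11 10)(4 8)(5 15)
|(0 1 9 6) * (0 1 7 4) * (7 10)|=|(0 10 7 4)(1 9 6)|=12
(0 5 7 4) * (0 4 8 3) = (0 5 7 8 3) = [5, 1, 2, 0, 4, 7, 6, 8, 3]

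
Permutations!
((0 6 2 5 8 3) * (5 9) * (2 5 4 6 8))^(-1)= (0 3 8)(2 5 6 4 9)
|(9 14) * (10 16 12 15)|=|(9 14)(10 16 12 15)|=4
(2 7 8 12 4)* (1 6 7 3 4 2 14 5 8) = (1 6 7)(2 3 4 14 5 8 12) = [0, 6, 3, 4, 14, 8, 7, 1, 12, 9, 10, 11, 2, 13, 5]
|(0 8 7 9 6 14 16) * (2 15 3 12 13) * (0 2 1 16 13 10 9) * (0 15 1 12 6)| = 33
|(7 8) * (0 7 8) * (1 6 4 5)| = 4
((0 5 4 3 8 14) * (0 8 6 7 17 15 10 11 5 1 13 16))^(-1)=(0 16 13 1)(3 4 5 11 10 15 17 7 6)(8 14)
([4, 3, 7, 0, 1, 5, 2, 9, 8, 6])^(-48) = [0, 1, 2, 3, 4, 5, 6, 7, 8, 9]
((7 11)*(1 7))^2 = (1 11 7)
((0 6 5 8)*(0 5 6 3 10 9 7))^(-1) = (0 7 9 10 3)(5 8)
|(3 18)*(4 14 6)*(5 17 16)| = |(3 18)(4 14 6)(5 17 16)| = 6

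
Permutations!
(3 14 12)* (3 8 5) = (3 14 12 8 5) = [0, 1, 2, 14, 4, 3, 6, 7, 5, 9, 10, 11, 8, 13, 12]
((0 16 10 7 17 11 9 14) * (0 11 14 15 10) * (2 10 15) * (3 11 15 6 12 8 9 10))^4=(2 7 6)(3 17 12)(8 11 14)(9 10 15)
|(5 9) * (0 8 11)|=6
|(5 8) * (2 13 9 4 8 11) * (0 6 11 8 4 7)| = |(0 6 11 2 13 9 7)(5 8)| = 14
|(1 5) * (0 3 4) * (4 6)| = 4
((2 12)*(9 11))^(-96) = (12)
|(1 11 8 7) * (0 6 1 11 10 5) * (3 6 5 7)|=14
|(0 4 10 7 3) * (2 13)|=|(0 4 10 7 3)(2 13)|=10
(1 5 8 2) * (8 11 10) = [0, 5, 1, 3, 4, 11, 6, 7, 2, 9, 8, 10] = (1 5 11 10 8 2)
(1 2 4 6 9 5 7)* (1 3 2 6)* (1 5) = [0, 6, 4, 2, 5, 7, 9, 3, 8, 1] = (1 6 9)(2 4 5 7 3)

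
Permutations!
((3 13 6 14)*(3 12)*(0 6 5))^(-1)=(0 5 13 3 12 14 6)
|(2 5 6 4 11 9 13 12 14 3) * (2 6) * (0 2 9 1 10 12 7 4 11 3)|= 14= |(0 2 5 9 13 7 4 3 6 11 1 10 12 14)|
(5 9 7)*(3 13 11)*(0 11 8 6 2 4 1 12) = [11, 12, 4, 13, 1, 9, 2, 5, 6, 7, 10, 3, 0, 8] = (0 11 3 13 8 6 2 4 1 12)(5 9 7)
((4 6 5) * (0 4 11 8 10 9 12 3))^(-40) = (12)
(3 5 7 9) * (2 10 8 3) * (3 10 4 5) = (2 4 5 7 9)(8 10) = [0, 1, 4, 3, 5, 7, 6, 9, 10, 2, 8]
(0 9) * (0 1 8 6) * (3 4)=[9, 8, 2, 4, 3, 5, 0, 7, 6, 1]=(0 9 1 8 6)(3 4)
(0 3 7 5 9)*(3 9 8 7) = (0 9)(5 8 7) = [9, 1, 2, 3, 4, 8, 6, 5, 7, 0]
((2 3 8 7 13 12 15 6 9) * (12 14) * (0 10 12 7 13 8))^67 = (0 15 2 10 6 3 12 9)(7 14 13 8)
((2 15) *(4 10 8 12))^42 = ((2 15)(4 10 8 12))^42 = (15)(4 8)(10 12)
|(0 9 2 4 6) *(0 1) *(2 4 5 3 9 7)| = |(0 7 2 5 3 9 4 6 1)| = 9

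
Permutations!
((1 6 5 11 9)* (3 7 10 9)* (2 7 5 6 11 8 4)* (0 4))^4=(0 10 3 4 9 5 2 1 8 7 11)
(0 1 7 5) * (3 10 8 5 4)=(0 1 7 4 3 10 8 5)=[1, 7, 2, 10, 3, 0, 6, 4, 5, 9, 8]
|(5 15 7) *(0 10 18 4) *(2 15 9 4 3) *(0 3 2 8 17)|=12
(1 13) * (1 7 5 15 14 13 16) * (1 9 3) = (1 16 9 3)(5 15 14 13 7) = [0, 16, 2, 1, 4, 15, 6, 5, 8, 3, 10, 11, 12, 7, 13, 14, 9]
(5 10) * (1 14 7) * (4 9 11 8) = (1 14 7)(4 9 11 8)(5 10) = [0, 14, 2, 3, 9, 10, 6, 1, 4, 11, 5, 8, 12, 13, 7]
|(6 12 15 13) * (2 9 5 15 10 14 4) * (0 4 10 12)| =8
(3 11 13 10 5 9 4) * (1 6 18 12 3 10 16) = (1 6 18 12 3 11 13 16)(4 10 5 9) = [0, 6, 2, 11, 10, 9, 18, 7, 8, 4, 5, 13, 3, 16, 14, 15, 1, 17, 12]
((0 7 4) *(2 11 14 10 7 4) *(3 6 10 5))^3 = ((0 4)(2 11 14 5 3 6 10 7))^3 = (0 4)(2 5 10 11 3 7 14 6)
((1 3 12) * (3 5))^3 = ((1 5 3 12))^3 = (1 12 3 5)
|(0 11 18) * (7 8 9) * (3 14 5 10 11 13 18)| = |(0 13 18)(3 14 5 10 11)(7 8 9)| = 15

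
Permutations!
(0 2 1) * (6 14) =[2, 0, 1, 3, 4, 5, 14, 7, 8, 9, 10, 11, 12, 13, 6] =(0 2 1)(6 14)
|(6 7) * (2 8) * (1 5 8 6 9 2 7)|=|(1 5 8 7 9 2 6)|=7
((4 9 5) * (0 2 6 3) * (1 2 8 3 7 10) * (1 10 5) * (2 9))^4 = ((10)(0 8 3)(1 9)(2 6 7 5 4))^4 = (10)(0 8 3)(2 4 5 7 6)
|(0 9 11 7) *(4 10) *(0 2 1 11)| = |(0 9)(1 11 7 2)(4 10)| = 4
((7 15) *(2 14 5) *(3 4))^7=(2 14 5)(3 4)(7 15)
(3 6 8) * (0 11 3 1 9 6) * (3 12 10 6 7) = [11, 9, 2, 0, 4, 5, 8, 3, 1, 7, 6, 12, 10] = (0 11 12 10 6 8 1 9 7 3)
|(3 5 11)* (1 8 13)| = 3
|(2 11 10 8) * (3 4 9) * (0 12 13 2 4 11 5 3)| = 11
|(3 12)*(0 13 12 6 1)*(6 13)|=|(0 6 1)(3 13 12)|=3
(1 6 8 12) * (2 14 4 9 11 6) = (1 2 14 4 9 11 6 8 12) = [0, 2, 14, 3, 9, 5, 8, 7, 12, 11, 10, 6, 1, 13, 4]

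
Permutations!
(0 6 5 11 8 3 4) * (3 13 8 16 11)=(0 6 5 3 4)(8 13)(11 16)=[6, 1, 2, 4, 0, 3, 5, 7, 13, 9, 10, 16, 12, 8, 14, 15, 11]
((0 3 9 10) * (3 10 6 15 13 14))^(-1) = (0 10)(3 14 13 15 6 9)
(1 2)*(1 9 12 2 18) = (1 18)(2 9 12) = [0, 18, 9, 3, 4, 5, 6, 7, 8, 12, 10, 11, 2, 13, 14, 15, 16, 17, 1]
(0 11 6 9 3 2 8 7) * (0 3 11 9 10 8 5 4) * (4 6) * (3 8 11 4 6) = (0 9 4)(2 5 3)(6 10 11)(7 8) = [9, 1, 5, 2, 0, 3, 10, 8, 7, 4, 11, 6]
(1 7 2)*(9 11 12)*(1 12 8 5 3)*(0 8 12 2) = [8, 7, 2, 1, 4, 3, 6, 0, 5, 11, 10, 12, 9] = (0 8 5 3 1 7)(9 11 12)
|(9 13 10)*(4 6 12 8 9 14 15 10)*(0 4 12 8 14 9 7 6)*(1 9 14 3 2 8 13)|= 42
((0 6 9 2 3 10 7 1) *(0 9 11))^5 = (0 11 6)(1 7 10 3 2 9)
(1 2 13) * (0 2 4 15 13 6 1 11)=[2, 4, 6, 3, 15, 5, 1, 7, 8, 9, 10, 0, 12, 11, 14, 13]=(0 2 6 1 4 15 13 11)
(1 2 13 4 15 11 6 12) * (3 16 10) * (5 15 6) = [0, 2, 13, 16, 6, 15, 12, 7, 8, 9, 3, 5, 1, 4, 14, 11, 10] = (1 2 13 4 6 12)(3 16 10)(5 15 11)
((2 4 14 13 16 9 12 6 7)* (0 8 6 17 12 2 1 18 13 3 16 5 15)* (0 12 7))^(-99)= (1 12 13 7 15 18 17 5)(2 3)(4 16)(9 14)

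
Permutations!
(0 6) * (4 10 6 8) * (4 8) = [4, 1, 2, 3, 10, 5, 0, 7, 8, 9, 6] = (0 4 10 6)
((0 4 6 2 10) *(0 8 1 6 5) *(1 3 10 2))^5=(0 5 4)(1 6)(3 8 10)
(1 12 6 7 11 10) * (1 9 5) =[0, 12, 2, 3, 4, 1, 7, 11, 8, 5, 9, 10, 6] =(1 12 6 7 11 10 9 5)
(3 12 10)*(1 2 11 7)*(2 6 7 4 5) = (1 6 7)(2 11 4 5)(3 12 10) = [0, 6, 11, 12, 5, 2, 7, 1, 8, 9, 3, 4, 10]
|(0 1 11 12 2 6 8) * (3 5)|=|(0 1 11 12 2 6 8)(3 5)|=14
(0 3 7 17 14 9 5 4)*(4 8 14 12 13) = (0 3 7 17 12 13 4)(5 8 14 9) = [3, 1, 2, 7, 0, 8, 6, 17, 14, 5, 10, 11, 13, 4, 9, 15, 16, 12]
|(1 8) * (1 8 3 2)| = |(8)(1 3 2)| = 3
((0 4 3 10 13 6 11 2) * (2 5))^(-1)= (0 2 5 11 6 13 10 3 4)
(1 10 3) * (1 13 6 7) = (1 10 3 13 6 7) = [0, 10, 2, 13, 4, 5, 7, 1, 8, 9, 3, 11, 12, 6]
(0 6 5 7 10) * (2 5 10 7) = [6, 1, 5, 3, 4, 2, 10, 7, 8, 9, 0] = (0 6 10)(2 5)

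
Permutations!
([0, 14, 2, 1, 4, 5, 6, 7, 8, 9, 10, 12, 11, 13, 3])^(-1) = [0, 3, 2, 14, 4, 5, 6, 7, 8, 9, 10, 12, 11, 13, 1]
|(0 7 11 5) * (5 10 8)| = |(0 7 11 10 8 5)| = 6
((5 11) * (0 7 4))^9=(5 11)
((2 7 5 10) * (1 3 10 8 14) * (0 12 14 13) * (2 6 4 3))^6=(0 5 1)(2 12 8)(3 6)(4 10)(7 14 13)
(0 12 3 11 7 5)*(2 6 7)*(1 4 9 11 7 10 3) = (0 12 1 4 9 11 2 6 10 3 7 5) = [12, 4, 6, 7, 9, 0, 10, 5, 8, 11, 3, 2, 1]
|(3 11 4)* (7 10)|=6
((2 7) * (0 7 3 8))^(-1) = ((0 7 2 3 8))^(-1) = (0 8 3 2 7)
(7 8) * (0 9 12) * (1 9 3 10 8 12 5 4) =(0 3 10 8 7 12)(1 9 5 4) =[3, 9, 2, 10, 1, 4, 6, 12, 7, 5, 8, 11, 0]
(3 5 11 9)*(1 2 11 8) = (1 2 11 9 3 5 8) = [0, 2, 11, 5, 4, 8, 6, 7, 1, 3, 10, 9]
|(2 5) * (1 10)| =|(1 10)(2 5)| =2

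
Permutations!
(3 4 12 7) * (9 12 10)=(3 4 10 9 12 7)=[0, 1, 2, 4, 10, 5, 6, 3, 8, 12, 9, 11, 7]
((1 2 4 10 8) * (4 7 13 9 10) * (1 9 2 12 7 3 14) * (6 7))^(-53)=(1 7 3 12 13 14 6 2)(8 9 10)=((1 12 6 7 13 2 3 14)(8 9 10))^(-53)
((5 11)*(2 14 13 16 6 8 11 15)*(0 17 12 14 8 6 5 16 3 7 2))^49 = (0 16 2 13 17 5 8 3 12 15 11 7 14)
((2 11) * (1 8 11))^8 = (11)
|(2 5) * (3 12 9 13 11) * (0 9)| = 6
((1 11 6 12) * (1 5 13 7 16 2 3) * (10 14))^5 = (1 13)(2 12)(3 5)(6 16)(7 11)(10 14)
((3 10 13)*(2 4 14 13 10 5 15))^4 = ((2 4 14 13 3 5 15))^4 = (2 3 4 5 14 15 13)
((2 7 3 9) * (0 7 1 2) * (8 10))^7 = ((0 7 3 9)(1 2)(8 10))^7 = (0 9 3 7)(1 2)(8 10)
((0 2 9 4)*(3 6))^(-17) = (0 4 9 2)(3 6)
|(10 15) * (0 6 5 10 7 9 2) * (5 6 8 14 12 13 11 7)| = |(0 8 14 12 13 11 7 9 2)(5 10 15)| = 9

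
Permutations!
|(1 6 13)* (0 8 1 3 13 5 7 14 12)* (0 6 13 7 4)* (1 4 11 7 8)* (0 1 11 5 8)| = 11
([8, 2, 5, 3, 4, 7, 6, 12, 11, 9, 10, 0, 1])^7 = [8, 5, 7, 3, 4, 12, 6, 1, 11, 9, 10, 0, 2]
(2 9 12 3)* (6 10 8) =[0, 1, 9, 2, 4, 5, 10, 7, 6, 12, 8, 11, 3] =(2 9 12 3)(6 10 8)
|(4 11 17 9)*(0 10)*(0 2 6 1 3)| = |(0 10 2 6 1 3)(4 11 17 9)| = 12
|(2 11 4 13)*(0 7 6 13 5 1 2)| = 20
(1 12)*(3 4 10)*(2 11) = (1 12)(2 11)(3 4 10) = [0, 12, 11, 4, 10, 5, 6, 7, 8, 9, 3, 2, 1]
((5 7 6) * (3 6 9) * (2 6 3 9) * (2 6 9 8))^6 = ((2 9 8)(5 7 6))^6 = (9)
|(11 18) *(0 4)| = |(0 4)(11 18)| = 2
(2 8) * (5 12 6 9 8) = (2 5 12 6 9 8) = [0, 1, 5, 3, 4, 12, 9, 7, 2, 8, 10, 11, 6]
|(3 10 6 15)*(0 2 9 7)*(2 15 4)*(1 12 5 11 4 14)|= |(0 15 3 10 6 14 1 12 5 11 4 2 9 7)|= 14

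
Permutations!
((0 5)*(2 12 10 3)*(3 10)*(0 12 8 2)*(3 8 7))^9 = ((0 5 12 8 2 7 3))^9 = (0 12 2 3 5 8 7)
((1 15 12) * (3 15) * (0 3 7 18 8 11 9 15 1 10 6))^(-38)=(0 10 15 11 18 1)(3 6 12 9 8 7)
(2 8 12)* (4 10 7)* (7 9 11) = (2 8 12)(4 10 9 11 7) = [0, 1, 8, 3, 10, 5, 6, 4, 12, 11, 9, 7, 2]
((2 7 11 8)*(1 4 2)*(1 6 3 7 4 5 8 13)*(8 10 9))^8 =(1 11 3 8 10)(5 13 7 6 9)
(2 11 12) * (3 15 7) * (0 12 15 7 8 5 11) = (0 12 2)(3 7)(5 11 15 8) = [12, 1, 0, 7, 4, 11, 6, 3, 5, 9, 10, 15, 2, 13, 14, 8]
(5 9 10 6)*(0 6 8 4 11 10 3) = (0 6 5 9 3)(4 11 10 8) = [6, 1, 2, 0, 11, 9, 5, 7, 4, 3, 8, 10]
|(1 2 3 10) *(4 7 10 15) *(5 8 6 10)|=10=|(1 2 3 15 4 7 5 8 6 10)|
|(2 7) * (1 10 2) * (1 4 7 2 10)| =2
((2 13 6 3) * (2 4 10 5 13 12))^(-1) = (2 12)(3 6 13 5 10 4)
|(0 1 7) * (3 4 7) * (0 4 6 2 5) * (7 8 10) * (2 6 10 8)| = |(0 1 3 10 7 4 2 5)| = 8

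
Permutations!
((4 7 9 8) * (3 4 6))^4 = (3 8 7)(4 6 9)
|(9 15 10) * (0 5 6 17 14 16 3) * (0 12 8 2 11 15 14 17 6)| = |(17)(0 5)(2 11 15 10 9 14 16 3 12 8)| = 10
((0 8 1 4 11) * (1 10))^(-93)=((0 8 10 1 4 11))^(-93)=(0 1)(4 8)(10 11)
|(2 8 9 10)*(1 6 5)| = 12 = |(1 6 5)(2 8 9 10)|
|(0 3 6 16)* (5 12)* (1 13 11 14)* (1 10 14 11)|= |(0 3 6 16)(1 13)(5 12)(10 14)|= 4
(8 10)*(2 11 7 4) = [0, 1, 11, 3, 2, 5, 6, 4, 10, 9, 8, 7] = (2 11 7 4)(8 10)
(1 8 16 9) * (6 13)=(1 8 16 9)(6 13)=[0, 8, 2, 3, 4, 5, 13, 7, 16, 1, 10, 11, 12, 6, 14, 15, 9]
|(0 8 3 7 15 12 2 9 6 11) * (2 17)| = |(0 8 3 7 15 12 17 2 9 6 11)| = 11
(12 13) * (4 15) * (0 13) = [13, 1, 2, 3, 15, 5, 6, 7, 8, 9, 10, 11, 0, 12, 14, 4] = (0 13 12)(4 15)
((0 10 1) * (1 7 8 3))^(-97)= ((0 10 7 8 3 1))^(-97)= (0 1 3 8 7 10)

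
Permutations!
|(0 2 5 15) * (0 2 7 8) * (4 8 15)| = |(0 7 15 2 5 4 8)| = 7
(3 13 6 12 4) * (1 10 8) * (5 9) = (1 10 8)(3 13 6 12 4)(5 9) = [0, 10, 2, 13, 3, 9, 12, 7, 1, 5, 8, 11, 4, 6]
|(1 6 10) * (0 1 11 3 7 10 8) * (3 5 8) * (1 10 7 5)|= |(0 10 11 1 6 3 5 8)|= 8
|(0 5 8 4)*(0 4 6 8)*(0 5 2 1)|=6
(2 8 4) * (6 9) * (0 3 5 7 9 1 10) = (0 3 5 7 9 6 1 10)(2 8 4) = [3, 10, 8, 5, 2, 7, 1, 9, 4, 6, 0]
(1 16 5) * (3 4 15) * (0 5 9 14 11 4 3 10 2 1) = (0 5)(1 16 9 14 11 4 15 10 2) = [5, 16, 1, 3, 15, 0, 6, 7, 8, 14, 2, 4, 12, 13, 11, 10, 9]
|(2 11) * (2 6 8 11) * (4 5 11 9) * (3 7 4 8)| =6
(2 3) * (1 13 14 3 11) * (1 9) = (1 13 14 3 2 11 9) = [0, 13, 11, 2, 4, 5, 6, 7, 8, 1, 10, 9, 12, 14, 3]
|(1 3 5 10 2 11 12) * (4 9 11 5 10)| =9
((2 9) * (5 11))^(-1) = ((2 9)(5 11))^(-1) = (2 9)(5 11)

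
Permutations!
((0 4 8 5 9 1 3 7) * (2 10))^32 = (10)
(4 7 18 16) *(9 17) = (4 7 18 16)(9 17) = [0, 1, 2, 3, 7, 5, 6, 18, 8, 17, 10, 11, 12, 13, 14, 15, 4, 9, 16]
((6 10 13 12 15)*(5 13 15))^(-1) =(5 12 13)(6 15 10)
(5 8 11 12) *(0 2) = (0 2)(5 8 11 12) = [2, 1, 0, 3, 4, 8, 6, 7, 11, 9, 10, 12, 5]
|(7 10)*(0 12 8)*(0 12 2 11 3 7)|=6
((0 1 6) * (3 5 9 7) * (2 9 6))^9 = (0 1 2 9 7 3 5 6)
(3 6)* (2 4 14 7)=(2 4 14 7)(3 6)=[0, 1, 4, 6, 14, 5, 3, 2, 8, 9, 10, 11, 12, 13, 7]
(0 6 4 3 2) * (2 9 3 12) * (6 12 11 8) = [12, 1, 0, 9, 11, 5, 4, 7, 6, 3, 10, 8, 2] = (0 12 2)(3 9)(4 11 8 6)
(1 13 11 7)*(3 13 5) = (1 5 3 13 11 7) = [0, 5, 2, 13, 4, 3, 6, 1, 8, 9, 10, 7, 12, 11]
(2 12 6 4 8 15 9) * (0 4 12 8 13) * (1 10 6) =(0 4 13)(1 10 6 12)(2 8 15 9) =[4, 10, 8, 3, 13, 5, 12, 7, 15, 2, 6, 11, 1, 0, 14, 9]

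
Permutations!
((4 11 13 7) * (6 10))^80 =(13)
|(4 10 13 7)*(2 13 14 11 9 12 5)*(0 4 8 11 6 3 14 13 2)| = 30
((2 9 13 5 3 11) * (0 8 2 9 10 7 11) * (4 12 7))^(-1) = ((0 8 2 10 4 12 7 11 9 13 5 3))^(-1) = (0 3 5 13 9 11 7 12 4 10 2 8)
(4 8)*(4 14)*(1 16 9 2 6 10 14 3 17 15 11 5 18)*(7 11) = (1 16 9 2 6 10 14 4 8 3 17 15 7 11 5 18) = [0, 16, 6, 17, 8, 18, 10, 11, 3, 2, 14, 5, 12, 13, 4, 7, 9, 15, 1]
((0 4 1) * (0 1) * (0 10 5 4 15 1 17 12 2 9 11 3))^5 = (0 2 15 9 1 11 17 3 12)(4 5 10)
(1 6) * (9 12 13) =(1 6)(9 12 13) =[0, 6, 2, 3, 4, 5, 1, 7, 8, 12, 10, 11, 13, 9]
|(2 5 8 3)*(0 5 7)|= 6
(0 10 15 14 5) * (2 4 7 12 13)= [10, 1, 4, 3, 7, 0, 6, 12, 8, 9, 15, 11, 13, 2, 5, 14]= (0 10 15 14 5)(2 4 7 12 13)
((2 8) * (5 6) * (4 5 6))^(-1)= (2 8)(4 5)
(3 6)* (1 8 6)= (1 8 6 3)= [0, 8, 2, 1, 4, 5, 3, 7, 6]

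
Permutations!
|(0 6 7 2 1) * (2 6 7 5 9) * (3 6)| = 8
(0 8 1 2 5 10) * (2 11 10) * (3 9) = (0 8 1 11 10)(2 5)(3 9) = [8, 11, 5, 9, 4, 2, 6, 7, 1, 3, 0, 10]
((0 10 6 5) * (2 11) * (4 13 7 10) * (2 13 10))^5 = ((0 4 10 6 5)(2 11 13 7))^5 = (2 11 13 7)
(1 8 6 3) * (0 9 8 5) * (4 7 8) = (0 9 4 7 8 6 3 1 5) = [9, 5, 2, 1, 7, 0, 3, 8, 6, 4]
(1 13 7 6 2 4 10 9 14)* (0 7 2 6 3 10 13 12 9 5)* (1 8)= (0 7 3 10 5)(1 12 9 14 8)(2 4 13)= [7, 12, 4, 10, 13, 0, 6, 3, 1, 14, 5, 11, 9, 2, 8]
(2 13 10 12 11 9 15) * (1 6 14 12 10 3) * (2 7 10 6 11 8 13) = (1 11 9 15 7 10 6 14 12 8 13 3) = [0, 11, 2, 1, 4, 5, 14, 10, 13, 15, 6, 9, 8, 3, 12, 7]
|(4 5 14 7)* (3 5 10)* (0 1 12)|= |(0 1 12)(3 5 14 7 4 10)|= 6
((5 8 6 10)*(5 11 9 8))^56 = (6 10 11 9 8)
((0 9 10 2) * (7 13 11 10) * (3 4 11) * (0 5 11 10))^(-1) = ((0 9 7 13 3 4 10 2 5 11))^(-1) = (0 11 5 2 10 4 3 13 7 9)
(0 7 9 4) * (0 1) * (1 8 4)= (0 7 9 1)(4 8)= [7, 0, 2, 3, 8, 5, 6, 9, 4, 1]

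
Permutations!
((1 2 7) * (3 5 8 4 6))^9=(3 6 4 8 5)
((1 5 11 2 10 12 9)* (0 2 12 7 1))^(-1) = ((0 2 10 7 1 5 11 12 9))^(-1) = (0 9 12 11 5 1 7 10 2)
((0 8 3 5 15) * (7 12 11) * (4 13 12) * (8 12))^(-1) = ((0 12 11 7 4 13 8 3 5 15))^(-1) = (0 15 5 3 8 13 4 7 11 12)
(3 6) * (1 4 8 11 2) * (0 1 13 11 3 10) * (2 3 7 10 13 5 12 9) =[1, 4, 5, 6, 8, 12, 13, 10, 7, 2, 0, 3, 9, 11] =(0 1 4 8 7 10)(2 5 12 9)(3 6 13 11)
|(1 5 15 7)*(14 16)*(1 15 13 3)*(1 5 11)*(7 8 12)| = 12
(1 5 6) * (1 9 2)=[0, 5, 1, 3, 4, 6, 9, 7, 8, 2]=(1 5 6 9 2)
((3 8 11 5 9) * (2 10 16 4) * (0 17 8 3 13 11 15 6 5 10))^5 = ((0 17 8 15 6 5 9 13 11 10 16 4 2))^5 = (0 5 16 8 13 2 6 10 17 9 4 15 11)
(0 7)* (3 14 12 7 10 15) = (0 10 15 3 14 12 7) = [10, 1, 2, 14, 4, 5, 6, 0, 8, 9, 15, 11, 7, 13, 12, 3]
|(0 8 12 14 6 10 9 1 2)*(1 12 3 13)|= 30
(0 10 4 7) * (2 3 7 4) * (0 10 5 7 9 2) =(0 5 7 10)(2 3 9) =[5, 1, 3, 9, 4, 7, 6, 10, 8, 2, 0]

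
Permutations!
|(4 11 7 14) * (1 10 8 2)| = |(1 10 8 2)(4 11 7 14)| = 4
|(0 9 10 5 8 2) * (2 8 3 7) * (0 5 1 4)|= 20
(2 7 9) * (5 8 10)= (2 7 9)(5 8 10)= [0, 1, 7, 3, 4, 8, 6, 9, 10, 2, 5]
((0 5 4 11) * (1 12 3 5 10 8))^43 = ((0 10 8 1 12 3 5 4 11))^43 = (0 4 3 1 10 11 5 12 8)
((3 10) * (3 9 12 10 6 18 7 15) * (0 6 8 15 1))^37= ((0 6 18 7 1)(3 8 15)(9 12 10))^37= (0 18 1 6 7)(3 8 15)(9 12 10)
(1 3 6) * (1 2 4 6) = (1 3)(2 4 6) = [0, 3, 4, 1, 6, 5, 2]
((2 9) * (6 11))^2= (11)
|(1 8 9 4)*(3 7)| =4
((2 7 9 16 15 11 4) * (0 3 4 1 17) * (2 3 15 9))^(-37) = (0 1 15 17 11)(2 7)(3 4)(9 16)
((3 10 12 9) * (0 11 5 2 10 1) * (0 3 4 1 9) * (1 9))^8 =(0 5 10)(2 12 11)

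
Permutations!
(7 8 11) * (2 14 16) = (2 14 16)(7 8 11) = [0, 1, 14, 3, 4, 5, 6, 8, 11, 9, 10, 7, 12, 13, 16, 15, 2]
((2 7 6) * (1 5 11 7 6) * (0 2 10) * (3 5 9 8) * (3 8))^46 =(0 6)(1 11 3)(2 10)(5 9 7)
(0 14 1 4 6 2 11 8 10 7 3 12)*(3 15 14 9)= (0 9 3 12)(1 4 6 2 11 8 10 7 15 14)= [9, 4, 11, 12, 6, 5, 2, 15, 10, 3, 7, 8, 0, 13, 1, 14]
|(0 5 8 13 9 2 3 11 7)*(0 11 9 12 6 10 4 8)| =6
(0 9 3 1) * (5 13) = (0 9 3 1)(5 13) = [9, 0, 2, 1, 4, 13, 6, 7, 8, 3, 10, 11, 12, 5]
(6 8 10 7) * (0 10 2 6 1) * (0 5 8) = (0 10 7 1 5 8 2 6) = [10, 5, 6, 3, 4, 8, 0, 1, 2, 9, 7]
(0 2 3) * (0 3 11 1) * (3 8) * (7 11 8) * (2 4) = (0 4 2 8 3 7 11 1) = [4, 0, 8, 7, 2, 5, 6, 11, 3, 9, 10, 1]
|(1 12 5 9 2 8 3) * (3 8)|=6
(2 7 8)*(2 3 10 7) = (3 10 7 8) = [0, 1, 2, 10, 4, 5, 6, 8, 3, 9, 7]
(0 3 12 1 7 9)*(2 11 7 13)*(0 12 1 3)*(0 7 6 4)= [7, 13, 11, 1, 0, 5, 4, 9, 8, 12, 10, 6, 3, 2]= (0 7 9 12 3 1 13 2 11 6 4)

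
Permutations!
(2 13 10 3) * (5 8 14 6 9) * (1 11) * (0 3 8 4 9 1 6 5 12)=[3, 11, 13, 2, 9, 4, 1, 7, 14, 12, 8, 6, 0, 10, 5]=(0 3 2 13 10 8 14 5 4 9 12)(1 11 6)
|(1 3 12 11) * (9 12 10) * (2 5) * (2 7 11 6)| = 10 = |(1 3 10 9 12 6 2 5 7 11)|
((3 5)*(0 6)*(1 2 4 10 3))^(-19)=(0 6)(1 5 3 10 4 2)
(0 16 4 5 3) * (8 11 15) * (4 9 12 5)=[16, 1, 2, 0, 4, 3, 6, 7, 11, 12, 10, 15, 5, 13, 14, 8, 9]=(0 16 9 12 5 3)(8 11 15)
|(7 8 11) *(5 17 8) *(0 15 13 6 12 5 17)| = 12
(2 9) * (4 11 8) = (2 9)(4 11 8) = [0, 1, 9, 3, 11, 5, 6, 7, 4, 2, 10, 8]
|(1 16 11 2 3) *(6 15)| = 10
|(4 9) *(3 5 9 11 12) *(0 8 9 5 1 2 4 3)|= 9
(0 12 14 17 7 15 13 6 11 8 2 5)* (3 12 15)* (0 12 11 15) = [0, 1, 5, 11, 4, 12, 15, 3, 2, 9, 10, 8, 14, 6, 17, 13, 16, 7] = (2 5 12 14 17 7 3 11 8)(6 15 13)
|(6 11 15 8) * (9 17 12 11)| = 7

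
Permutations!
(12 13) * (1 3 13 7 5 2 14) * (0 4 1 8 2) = (0 4 1 3 13 12 7 5)(2 14 8) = [4, 3, 14, 13, 1, 0, 6, 5, 2, 9, 10, 11, 7, 12, 8]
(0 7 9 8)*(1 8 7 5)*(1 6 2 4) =(0 5 6 2 4 1 8)(7 9) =[5, 8, 4, 3, 1, 6, 2, 9, 0, 7]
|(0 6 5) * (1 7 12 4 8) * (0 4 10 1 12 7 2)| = |(0 6 5 4 8 12 10 1 2)| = 9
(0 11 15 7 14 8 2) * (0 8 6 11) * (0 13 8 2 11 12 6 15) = (0 13 8 11)(6 12)(7 14 15) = [13, 1, 2, 3, 4, 5, 12, 14, 11, 9, 10, 0, 6, 8, 15, 7]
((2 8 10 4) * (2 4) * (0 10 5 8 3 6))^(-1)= ((0 10 2 3 6)(5 8))^(-1)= (0 6 3 2 10)(5 8)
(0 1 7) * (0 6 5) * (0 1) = (1 7 6 5) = [0, 7, 2, 3, 4, 1, 5, 6]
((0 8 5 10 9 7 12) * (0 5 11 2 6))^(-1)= (0 6 2 11 8)(5 12 7 9 10)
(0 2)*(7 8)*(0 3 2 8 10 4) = [8, 1, 3, 2, 0, 5, 6, 10, 7, 9, 4] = (0 8 7 10 4)(2 3)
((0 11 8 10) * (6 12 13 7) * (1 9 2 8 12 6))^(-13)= ((0 11 12 13 7 1 9 2 8 10))^(-13)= (0 2 7 11 8 1 12 10 9 13)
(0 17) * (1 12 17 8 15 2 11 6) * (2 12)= (0 8 15 12 17)(1 2 11 6)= [8, 2, 11, 3, 4, 5, 1, 7, 15, 9, 10, 6, 17, 13, 14, 12, 16, 0]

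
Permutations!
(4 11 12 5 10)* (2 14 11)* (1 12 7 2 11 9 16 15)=[0, 12, 14, 3, 11, 10, 6, 2, 8, 16, 4, 7, 5, 13, 9, 1, 15]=(1 12 5 10 4 11 7 2 14 9 16 15)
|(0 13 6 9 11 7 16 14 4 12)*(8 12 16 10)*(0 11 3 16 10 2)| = 14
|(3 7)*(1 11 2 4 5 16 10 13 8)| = 18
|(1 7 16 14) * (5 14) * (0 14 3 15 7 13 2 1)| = |(0 14)(1 13 2)(3 15 7 16 5)| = 30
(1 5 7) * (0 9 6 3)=(0 9 6 3)(1 5 7)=[9, 5, 2, 0, 4, 7, 3, 1, 8, 6]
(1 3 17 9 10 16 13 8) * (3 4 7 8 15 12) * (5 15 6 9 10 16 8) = (1 4 7 5 15 12 3 17 10 8)(6 9 16 13) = [0, 4, 2, 17, 7, 15, 9, 5, 1, 16, 8, 11, 3, 6, 14, 12, 13, 10]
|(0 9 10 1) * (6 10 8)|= 6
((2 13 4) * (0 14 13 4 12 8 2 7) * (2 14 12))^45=((0 12 8 14 13 2 4 7))^45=(0 2 8 7 13 12 4 14)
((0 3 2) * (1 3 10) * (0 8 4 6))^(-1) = ((0 10 1 3 2 8 4 6))^(-1) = (0 6 4 8 2 3 1 10)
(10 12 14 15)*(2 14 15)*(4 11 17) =(2 14)(4 11 17)(10 12 15) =[0, 1, 14, 3, 11, 5, 6, 7, 8, 9, 12, 17, 15, 13, 2, 10, 16, 4]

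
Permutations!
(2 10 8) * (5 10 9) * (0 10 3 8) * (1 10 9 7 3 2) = (0 9 5 2 7 3 8 1 10) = [9, 10, 7, 8, 4, 2, 6, 3, 1, 5, 0]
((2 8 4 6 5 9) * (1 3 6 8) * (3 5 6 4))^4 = (9)(3 4 8)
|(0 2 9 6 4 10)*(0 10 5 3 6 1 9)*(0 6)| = 6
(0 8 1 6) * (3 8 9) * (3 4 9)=(0 3 8 1 6)(4 9)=[3, 6, 2, 8, 9, 5, 0, 7, 1, 4]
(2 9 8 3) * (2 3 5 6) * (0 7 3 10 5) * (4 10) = (0 7 3 4 10 5 6 2 9 8) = [7, 1, 9, 4, 10, 6, 2, 3, 0, 8, 5]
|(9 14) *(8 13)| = |(8 13)(9 14)| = 2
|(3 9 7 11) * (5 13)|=|(3 9 7 11)(5 13)|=4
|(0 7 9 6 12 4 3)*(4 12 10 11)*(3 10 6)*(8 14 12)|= 12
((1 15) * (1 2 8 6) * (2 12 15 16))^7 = ((1 16 2 8 6)(12 15))^7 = (1 2 6 16 8)(12 15)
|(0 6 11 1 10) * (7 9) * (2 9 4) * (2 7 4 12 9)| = 20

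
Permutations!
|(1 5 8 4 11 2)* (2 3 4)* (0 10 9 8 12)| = 24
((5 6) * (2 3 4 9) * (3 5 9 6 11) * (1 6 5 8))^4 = (11)(1 8 2 9 6)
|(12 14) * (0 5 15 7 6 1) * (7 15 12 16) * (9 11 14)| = 10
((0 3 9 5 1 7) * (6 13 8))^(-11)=(0 3 9 5 1 7)(6 13 8)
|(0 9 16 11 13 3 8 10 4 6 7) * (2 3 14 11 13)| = |(0 9 16 13 14 11 2 3 8 10 4 6 7)| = 13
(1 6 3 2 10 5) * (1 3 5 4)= (1 6 5 3 2 10 4)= [0, 6, 10, 2, 1, 3, 5, 7, 8, 9, 4]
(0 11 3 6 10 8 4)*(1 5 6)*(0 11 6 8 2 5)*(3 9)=(0 6 10 2 5 8 4 11 9 3 1)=[6, 0, 5, 1, 11, 8, 10, 7, 4, 3, 2, 9]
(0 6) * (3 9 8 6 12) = (0 12 3 9 8 6) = [12, 1, 2, 9, 4, 5, 0, 7, 6, 8, 10, 11, 3]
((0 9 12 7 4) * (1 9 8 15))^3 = (0 1 7 8 9 4 15 12)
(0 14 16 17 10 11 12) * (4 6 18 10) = (0 14 16 17 4 6 18 10 11 12) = [14, 1, 2, 3, 6, 5, 18, 7, 8, 9, 11, 12, 0, 13, 16, 15, 17, 4, 10]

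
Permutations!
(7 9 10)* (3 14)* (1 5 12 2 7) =(1 5 12 2 7 9 10)(3 14) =[0, 5, 7, 14, 4, 12, 6, 9, 8, 10, 1, 11, 2, 13, 3]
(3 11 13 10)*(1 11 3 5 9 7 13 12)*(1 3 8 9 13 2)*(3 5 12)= (1 11 3 8 9 7 2)(5 13 10 12)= [0, 11, 1, 8, 4, 13, 6, 2, 9, 7, 12, 3, 5, 10]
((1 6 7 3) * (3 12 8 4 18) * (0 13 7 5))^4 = ((0 13 7 12 8 4 18 3 1 6 5))^4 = (0 8 1 13 4 6 7 18 5 12 3)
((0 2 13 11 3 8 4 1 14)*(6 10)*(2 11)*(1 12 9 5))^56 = ((0 11 3 8 4 12 9 5 1 14)(2 13)(6 10))^56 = (0 9 3 1 4)(5 8 14 12 11)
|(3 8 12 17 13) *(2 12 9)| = |(2 12 17 13 3 8 9)| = 7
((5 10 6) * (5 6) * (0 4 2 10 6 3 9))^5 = (0 6 2 9 5 4 3 10)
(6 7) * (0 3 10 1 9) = [3, 9, 2, 10, 4, 5, 7, 6, 8, 0, 1] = (0 3 10 1 9)(6 7)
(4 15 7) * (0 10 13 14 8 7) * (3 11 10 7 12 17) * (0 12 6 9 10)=(0 7 4 15 12 17 3 11)(6 9 10 13 14 8)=[7, 1, 2, 11, 15, 5, 9, 4, 6, 10, 13, 0, 17, 14, 8, 12, 16, 3]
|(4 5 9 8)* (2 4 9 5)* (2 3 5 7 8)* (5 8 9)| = 7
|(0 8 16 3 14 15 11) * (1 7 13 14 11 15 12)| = |(0 8 16 3 11)(1 7 13 14 12)| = 5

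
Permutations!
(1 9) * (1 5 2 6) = (1 9 5 2 6) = [0, 9, 6, 3, 4, 2, 1, 7, 8, 5]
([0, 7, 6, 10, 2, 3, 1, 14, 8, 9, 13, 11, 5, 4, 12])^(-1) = [0, 6, 4, 5, 13, 12, 2, 1, 8, 9, 3, 11, 14, 10, 7]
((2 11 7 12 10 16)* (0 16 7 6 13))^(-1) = ((0 16 2 11 6 13)(7 12 10))^(-1) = (0 13 6 11 2 16)(7 10 12)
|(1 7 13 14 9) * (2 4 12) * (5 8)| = 30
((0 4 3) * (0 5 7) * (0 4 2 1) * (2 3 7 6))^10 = ((0 3 5 6 2 1)(4 7))^10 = (7)(0 2 5)(1 6 3)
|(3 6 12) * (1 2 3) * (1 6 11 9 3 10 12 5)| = 6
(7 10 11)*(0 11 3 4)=(0 11 7 10 3 4)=[11, 1, 2, 4, 0, 5, 6, 10, 8, 9, 3, 7]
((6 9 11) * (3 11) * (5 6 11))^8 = (11)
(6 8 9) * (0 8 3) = (0 8 9 6 3) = [8, 1, 2, 0, 4, 5, 3, 7, 9, 6]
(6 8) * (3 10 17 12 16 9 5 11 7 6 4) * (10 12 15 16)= [0, 1, 2, 12, 3, 11, 8, 6, 4, 5, 17, 7, 10, 13, 14, 16, 9, 15]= (3 12 10 17 15 16 9 5 11 7 6 8 4)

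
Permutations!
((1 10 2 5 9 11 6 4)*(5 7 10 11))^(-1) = (1 4 6 11)(2 10 7)(5 9)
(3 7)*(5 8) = (3 7)(5 8) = [0, 1, 2, 7, 4, 8, 6, 3, 5]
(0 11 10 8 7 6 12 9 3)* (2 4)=(0 11 10 8 7 6 12 9 3)(2 4)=[11, 1, 4, 0, 2, 5, 12, 6, 7, 3, 8, 10, 9]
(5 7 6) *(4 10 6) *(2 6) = (2 6 5 7 4 10) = [0, 1, 6, 3, 10, 7, 5, 4, 8, 9, 2]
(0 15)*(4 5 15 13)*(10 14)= (0 13 4 5 15)(10 14)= [13, 1, 2, 3, 5, 15, 6, 7, 8, 9, 14, 11, 12, 4, 10, 0]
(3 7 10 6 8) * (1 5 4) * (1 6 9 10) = (1 5 4 6 8 3 7)(9 10) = [0, 5, 2, 7, 6, 4, 8, 1, 3, 10, 9]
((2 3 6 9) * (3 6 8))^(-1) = (2 9 6)(3 8)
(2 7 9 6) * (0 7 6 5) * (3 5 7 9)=(0 9 7 3 5)(2 6)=[9, 1, 6, 5, 4, 0, 2, 3, 8, 7]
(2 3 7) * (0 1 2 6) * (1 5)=[5, 2, 3, 7, 4, 1, 0, 6]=(0 5 1 2 3 7 6)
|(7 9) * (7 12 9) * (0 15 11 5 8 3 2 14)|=8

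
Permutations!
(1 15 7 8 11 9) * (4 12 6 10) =[0, 15, 2, 3, 12, 5, 10, 8, 11, 1, 4, 9, 6, 13, 14, 7] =(1 15 7 8 11 9)(4 12 6 10)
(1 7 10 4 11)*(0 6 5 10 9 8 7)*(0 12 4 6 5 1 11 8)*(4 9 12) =[5, 4, 2, 3, 8, 10, 1, 12, 7, 0, 6, 11, 9] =(0 5 10 6 1 4 8 7 12 9)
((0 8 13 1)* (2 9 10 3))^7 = (0 1 13 8)(2 3 10 9)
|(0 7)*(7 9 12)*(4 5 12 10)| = 7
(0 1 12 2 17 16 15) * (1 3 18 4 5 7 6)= (0 3 18 4 5 7 6 1 12 2 17 16 15)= [3, 12, 17, 18, 5, 7, 1, 6, 8, 9, 10, 11, 2, 13, 14, 0, 15, 16, 4]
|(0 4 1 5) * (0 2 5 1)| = 2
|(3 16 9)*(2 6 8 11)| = |(2 6 8 11)(3 16 9)| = 12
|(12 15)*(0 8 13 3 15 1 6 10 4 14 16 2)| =13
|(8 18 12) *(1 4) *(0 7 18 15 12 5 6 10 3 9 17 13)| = |(0 7 18 5 6 10 3 9 17 13)(1 4)(8 15 12)| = 30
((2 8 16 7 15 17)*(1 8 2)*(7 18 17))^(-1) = ((1 8 16 18 17)(7 15))^(-1) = (1 17 18 16 8)(7 15)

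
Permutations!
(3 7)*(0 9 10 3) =(0 9 10 3 7) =[9, 1, 2, 7, 4, 5, 6, 0, 8, 10, 3]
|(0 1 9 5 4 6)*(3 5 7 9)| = 6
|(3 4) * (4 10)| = |(3 10 4)| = 3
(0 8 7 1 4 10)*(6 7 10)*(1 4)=[8, 1, 2, 3, 6, 5, 7, 4, 10, 9, 0]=(0 8 10)(4 6 7)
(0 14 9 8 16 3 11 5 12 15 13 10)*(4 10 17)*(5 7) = [14, 1, 2, 11, 10, 12, 6, 5, 16, 8, 0, 7, 15, 17, 9, 13, 3, 4] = (0 14 9 8 16 3 11 7 5 12 15 13 17 4 10)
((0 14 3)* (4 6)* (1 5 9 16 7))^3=(1 16 5 7 9)(4 6)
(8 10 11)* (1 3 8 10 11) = (1 3 8 11 10) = [0, 3, 2, 8, 4, 5, 6, 7, 11, 9, 1, 10]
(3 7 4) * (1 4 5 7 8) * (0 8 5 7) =[8, 4, 2, 5, 3, 0, 6, 7, 1] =(0 8 1 4 3 5)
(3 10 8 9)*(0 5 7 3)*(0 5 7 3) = (0 7)(3 10 8 9 5) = [7, 1, 2, 10, 4, 3, 6, 0, 9, 5, 8]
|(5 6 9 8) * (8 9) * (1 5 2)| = 5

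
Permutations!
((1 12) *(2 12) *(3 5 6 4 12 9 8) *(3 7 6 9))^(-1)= (1 12 4 6 7 8 9 5 3 2)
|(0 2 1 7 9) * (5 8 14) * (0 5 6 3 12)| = |(0 2 1 7 9 5 8 14 6 3 12)| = 11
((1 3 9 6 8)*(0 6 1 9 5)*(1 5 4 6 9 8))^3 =(9)(1 6 4 3)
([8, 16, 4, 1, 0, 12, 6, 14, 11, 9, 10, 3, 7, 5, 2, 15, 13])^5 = [16, 7, 3, 12, 1, 4, 6, 8, 13, 9, 10, 5, 0, 2, 11, 15, 14]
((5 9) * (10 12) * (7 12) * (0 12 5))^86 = ((0 12 10 7 5 9))^86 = (0 10 5)(7 9 12)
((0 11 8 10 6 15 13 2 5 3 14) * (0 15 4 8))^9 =((0 11)(2 5 3 14 15 13)(4 8 10 6))^9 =(0 11)(2 14)(3 13)(4 8 10 6)(5 15)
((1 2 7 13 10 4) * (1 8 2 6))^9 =((1 6)(2 7 13 10 4 8))^9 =(1 6)(2 10)(4 7)(8 13)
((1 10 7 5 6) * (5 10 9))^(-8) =((1 9 5 6)(7 10))^(-8) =(10)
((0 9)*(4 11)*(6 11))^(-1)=(0 9)(4 11 6)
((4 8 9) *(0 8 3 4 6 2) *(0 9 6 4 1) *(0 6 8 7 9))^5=(0 1 9 2 3 7 6 4)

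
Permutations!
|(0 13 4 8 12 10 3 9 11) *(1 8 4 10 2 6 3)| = 11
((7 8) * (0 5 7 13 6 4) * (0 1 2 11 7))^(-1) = ((0 5)(1 2 11 7 8 13 6 4))^(-1) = (0 5)(1 4 6 13 8 7 11 2)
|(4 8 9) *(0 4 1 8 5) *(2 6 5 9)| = |(0 4 9 1 8 2 6 5)| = 8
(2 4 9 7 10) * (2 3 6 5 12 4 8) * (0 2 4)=[2, 1, 8, 6, 9, 12, 5, 10, 4, 7, 3, 11, 0]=(0 2 8 4 9 7 10 3 6 5 12)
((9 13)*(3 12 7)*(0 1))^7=(0 1)(3 12 7)(9 13)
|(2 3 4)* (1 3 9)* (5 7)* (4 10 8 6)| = |(1 3 10 8 6 4 2 9)(5 7)| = 8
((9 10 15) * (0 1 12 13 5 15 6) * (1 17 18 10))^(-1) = ((0 17 18 10 6)(1 12 13 5 15 9))^(-1) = (0 6 10 18 17)(1 9 15 5 13 12)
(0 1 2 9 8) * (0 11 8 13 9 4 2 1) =(2 4)(8 11)(9 13) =[0, 1, 4, 3, 2, 5, 6, 7, 11, 13, 10, 8, 12, 9]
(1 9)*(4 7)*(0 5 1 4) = (0 5 1 9 4 7) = [5, 9, 2, 3, 7, 1, 6, 0, 8, 4]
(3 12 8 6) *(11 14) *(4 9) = (3 12 8 6)(4 9)(11 14) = [0, 1, 2, 12, 9, 5, 3, 7, 6, 4, 10, 14, 8, 13, 11]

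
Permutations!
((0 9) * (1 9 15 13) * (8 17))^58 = (17)(0 1 15 9 13)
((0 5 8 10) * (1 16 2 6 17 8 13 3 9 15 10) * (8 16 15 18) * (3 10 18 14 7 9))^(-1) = (0 10 13 5)(1 8 18 15)(2 16 17 6)(7 14 9)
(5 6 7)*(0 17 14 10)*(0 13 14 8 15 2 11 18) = (0 17 8 15 2 11 18)(5 6 7)(10 13 14) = [17, 1, 11, 3, 4, 6, 7, 5, 15, 9, 13, 18, 12, 14, 10, 2, 16, 8, 0]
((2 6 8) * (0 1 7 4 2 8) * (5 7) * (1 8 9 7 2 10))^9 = ((0 8 9 7 4 10 1 5 2 6))^9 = (0 6 2 5 1 10 4 7 9 8)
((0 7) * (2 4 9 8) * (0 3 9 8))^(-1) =(0 9 3 7)(2 8 4) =((0 7 3 9)(2 4 8))^(-1)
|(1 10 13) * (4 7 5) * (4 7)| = |(1 10 13)(5 7)| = 6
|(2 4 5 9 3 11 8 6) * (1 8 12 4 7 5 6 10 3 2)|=8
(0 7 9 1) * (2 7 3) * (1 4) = [3, 0, 7, 2, 1, 5, 6, 9, 8, 4] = (0 3 2 7 9 4 1)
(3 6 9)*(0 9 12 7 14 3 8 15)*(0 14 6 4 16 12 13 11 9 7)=[7, 1, 2, 4, 16, 5, 13, 6, 15, 8, 10, 9, 0, 11, 3, 14, 12]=(0 7 6 13 11 9 8 15 14 3 4 16 12)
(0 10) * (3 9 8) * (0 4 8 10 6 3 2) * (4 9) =(0 6 3 4 8 2)(9 10) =[6, 1, 0, 4, 8, 5, 3, 7, 2, 10, 9]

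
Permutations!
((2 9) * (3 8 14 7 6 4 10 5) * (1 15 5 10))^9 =(15)(2 9)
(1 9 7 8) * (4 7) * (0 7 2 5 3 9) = (0 7 8 1)(2 5 3 9 4) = [7, 0, 5, 9, 2, 3, 6, 8, 1, 4]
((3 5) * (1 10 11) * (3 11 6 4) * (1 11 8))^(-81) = (11)(1 4 8 6 5 10 3)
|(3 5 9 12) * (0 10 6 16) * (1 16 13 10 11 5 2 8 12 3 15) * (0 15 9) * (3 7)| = |(0 11 5)(1 16 15)(2 8 12 9 7 3)(6 13 10)| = 6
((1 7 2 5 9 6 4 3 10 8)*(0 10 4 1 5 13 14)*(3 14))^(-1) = ((0 10 8 5 9 6 1 7 2 13 3 4 14))^(-1) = (0 14 4 3 13 2 7 1 6 9 5 8 10)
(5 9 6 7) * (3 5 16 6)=(3 5 9)(6 7 16)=[0, 1, 2, 5, 4, 9, 7, 16, 8, 3, 10, 11, 12, 13, 14, 15, 6]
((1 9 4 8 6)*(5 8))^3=(1 5)(4 6)(8 9)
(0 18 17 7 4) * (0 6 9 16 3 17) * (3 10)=(0 18)(3 17 7 4 6 9 16 10)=[18, 1, 2, 17, 6, 5, 9, 4, 8, 16, 3, 11, 12, 13, 14, 15, 10, 7, 0]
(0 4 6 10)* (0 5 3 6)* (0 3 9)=(0 4 3 6 10 5 9)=[4, 1, 2, 6, 3, 9, 10, 7, 8, 0, 5]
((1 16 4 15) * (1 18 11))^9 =((1 16 4 15 18 11))^9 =(1 15)(4 11)(16 18)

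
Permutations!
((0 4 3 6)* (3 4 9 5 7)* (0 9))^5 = (9) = ((3 6 9 5 7))^5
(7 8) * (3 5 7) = (3 5 7 8) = [0, 1, 2, 5, 4, 7, 6, 8, 3]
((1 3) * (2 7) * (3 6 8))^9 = (1 6 8 3)(2 7)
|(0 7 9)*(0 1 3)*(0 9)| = 6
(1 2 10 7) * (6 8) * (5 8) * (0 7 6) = [7, 2, 10, 3, 4, 8, 5, 1, 0, 9, 6] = (0 7 1 2 10 6 5 8)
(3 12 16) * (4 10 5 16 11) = (3 12 11 4 10 5 16) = [0, 1, 2, 12, 10, 16, 6, 7, 8, 9, 5, 4, 11, 13, 14, 15, 3]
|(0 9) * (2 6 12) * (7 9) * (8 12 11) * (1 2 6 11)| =6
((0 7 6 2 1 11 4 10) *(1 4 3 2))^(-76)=((0 7 6 1 11 3 2 4 10))^(-76)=(0 3 7 2 6 4 1 10 11)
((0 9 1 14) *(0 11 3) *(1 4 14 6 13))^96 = ((0 9 4 14 11 3)(1 6 13))^96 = (14)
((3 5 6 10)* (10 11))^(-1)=((3 5 6 11 10))^(-1)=(3 10 11 6 5)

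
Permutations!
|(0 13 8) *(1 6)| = |(0 13 8)(1 6)| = 6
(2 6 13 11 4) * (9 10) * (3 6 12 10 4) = (2 12 10 9 4)(3 6 13 11) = [0, 1, 12, 6, 2, 5, 13, 7, 8, 4, 9, 3, 10, 11]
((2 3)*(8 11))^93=((2 3)(8 11))^93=(2 3)(8 11)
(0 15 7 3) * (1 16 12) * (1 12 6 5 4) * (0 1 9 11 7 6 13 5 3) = [15, 16, 2, 1, 9, 4, 3, 0, 8, 11, 10, 7, 12, 5, 14, 6, 13] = (0 15 6 3 1 16 13 5 4 9 11 7)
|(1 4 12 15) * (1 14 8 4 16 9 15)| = 8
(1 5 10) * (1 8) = [0, 5, 2, 3, 4, 10, 6, 7, 1, 9, 8] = (1 5 10 8)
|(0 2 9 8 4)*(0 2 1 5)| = 12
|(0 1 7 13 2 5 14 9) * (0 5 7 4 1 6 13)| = 30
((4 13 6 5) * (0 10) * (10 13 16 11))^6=((0 13 6 5 4 16 11 10))^6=(0 11 4 6)(5 13 10 16)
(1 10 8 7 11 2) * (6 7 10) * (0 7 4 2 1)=(0 7 11 1 6 4 2)(8 10)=[7, 6, 0, 3, 2, 5, 4, 11, 10, 9, 8, 1]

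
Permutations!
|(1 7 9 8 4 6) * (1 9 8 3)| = |(1 7 8 4 6 9 3)| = 7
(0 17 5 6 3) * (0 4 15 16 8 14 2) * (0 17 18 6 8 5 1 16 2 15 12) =(0 18 6 3 4 12)(1 16 5 8 14 15 2 17) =[18, 16, 17, 4, 12, 8, 3, 7, 14, 9, 10, 11, 0, 13, 15, 2, 5, 1, 6]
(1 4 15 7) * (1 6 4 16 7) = (1 16 7 6 4 15) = [0, 16, 2, 3, 15, 5, 4, 6, 8, 9, 10, 11, 12, 13, 14, 1, 7]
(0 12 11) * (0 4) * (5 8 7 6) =(0 12 11 4)(5 8 7 6) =[12, 1, 2, 3, 0, 8, 5, 6, 7, 9, 10, 4, 11]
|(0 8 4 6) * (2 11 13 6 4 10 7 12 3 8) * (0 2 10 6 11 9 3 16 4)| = 30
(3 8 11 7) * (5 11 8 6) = (3 6 5 11 7) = [0, 1, 2, 6, 4, 11, 5, 3, 8, 9, 10, 7]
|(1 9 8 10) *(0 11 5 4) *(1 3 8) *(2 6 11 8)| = 18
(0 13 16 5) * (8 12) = (0 13 16 5)(8 12) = [13, 1, 2, 3, 4, 0, 6, 7, 12, 9, 10, 11, 8, 16, 14, 15, 5]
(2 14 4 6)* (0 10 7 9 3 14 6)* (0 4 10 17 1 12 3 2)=(0 17 1 12 3 14 10 7 9 2 6)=[17, 12, 6, 14, 4, 5, 0, 9, 8, 2, 7, 11, 3, 13, 10, 15, 16, 1]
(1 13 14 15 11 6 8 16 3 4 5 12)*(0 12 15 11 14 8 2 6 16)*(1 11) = (0 12 11 16 3 4 5 15 14 1 13 8)(2 6) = [12, 13, 6, 4, 5, 15, 2, 7, 0, 9, 10, 16, 11, 8, 1, 14, 3]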